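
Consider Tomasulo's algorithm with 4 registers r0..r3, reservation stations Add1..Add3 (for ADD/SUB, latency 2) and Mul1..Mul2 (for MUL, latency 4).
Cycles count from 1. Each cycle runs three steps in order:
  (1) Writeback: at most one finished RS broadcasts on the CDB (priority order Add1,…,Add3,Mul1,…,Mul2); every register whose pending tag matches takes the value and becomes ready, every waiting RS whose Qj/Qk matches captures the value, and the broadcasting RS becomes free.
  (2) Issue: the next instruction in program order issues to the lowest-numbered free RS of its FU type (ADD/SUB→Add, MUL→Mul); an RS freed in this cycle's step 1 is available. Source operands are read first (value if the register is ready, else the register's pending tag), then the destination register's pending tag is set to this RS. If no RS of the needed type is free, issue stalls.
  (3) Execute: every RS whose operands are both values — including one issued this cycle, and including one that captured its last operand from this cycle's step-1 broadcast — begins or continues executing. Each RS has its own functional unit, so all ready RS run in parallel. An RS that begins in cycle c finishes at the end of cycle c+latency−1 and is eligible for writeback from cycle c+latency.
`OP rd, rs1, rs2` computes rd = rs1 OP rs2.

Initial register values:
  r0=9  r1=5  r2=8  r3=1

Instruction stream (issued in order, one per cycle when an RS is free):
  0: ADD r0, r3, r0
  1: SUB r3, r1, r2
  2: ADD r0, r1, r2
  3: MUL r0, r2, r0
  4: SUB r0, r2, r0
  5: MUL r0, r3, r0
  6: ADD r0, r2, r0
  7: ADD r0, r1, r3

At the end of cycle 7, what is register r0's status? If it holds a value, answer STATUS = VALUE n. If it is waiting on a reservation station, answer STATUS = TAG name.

STATUS = TAG Add2

c1: issue ADD r0<-Add1 | r0:Add1,r1:5,r2:8,r3:1
c2: issue SUB r3<-Add2 | r0:Add1,r1:5,r2:8,r3:Add2
c3: CDB Add1=10; issue ADD r0<-Add1 | r0:Add1,r1:5,r2:8,r3:Add2
c4: CDB Add2=-3; issue MUL r0<-Mul1 | r0:Mul1,r1:5,r2:8,r3:-3
c5: CDB Add1=13; issue SUB r0<-Add1 | r0:Add1,r1:5,r2:8,r3:-3
c6: issue MUL r0<-Mul2 | r0:Mul2,r1:5,r2:8,r3:-3
c7: issue ADD r0<-Add2 | r0:Add2,r1:5,r2:8,r3:-3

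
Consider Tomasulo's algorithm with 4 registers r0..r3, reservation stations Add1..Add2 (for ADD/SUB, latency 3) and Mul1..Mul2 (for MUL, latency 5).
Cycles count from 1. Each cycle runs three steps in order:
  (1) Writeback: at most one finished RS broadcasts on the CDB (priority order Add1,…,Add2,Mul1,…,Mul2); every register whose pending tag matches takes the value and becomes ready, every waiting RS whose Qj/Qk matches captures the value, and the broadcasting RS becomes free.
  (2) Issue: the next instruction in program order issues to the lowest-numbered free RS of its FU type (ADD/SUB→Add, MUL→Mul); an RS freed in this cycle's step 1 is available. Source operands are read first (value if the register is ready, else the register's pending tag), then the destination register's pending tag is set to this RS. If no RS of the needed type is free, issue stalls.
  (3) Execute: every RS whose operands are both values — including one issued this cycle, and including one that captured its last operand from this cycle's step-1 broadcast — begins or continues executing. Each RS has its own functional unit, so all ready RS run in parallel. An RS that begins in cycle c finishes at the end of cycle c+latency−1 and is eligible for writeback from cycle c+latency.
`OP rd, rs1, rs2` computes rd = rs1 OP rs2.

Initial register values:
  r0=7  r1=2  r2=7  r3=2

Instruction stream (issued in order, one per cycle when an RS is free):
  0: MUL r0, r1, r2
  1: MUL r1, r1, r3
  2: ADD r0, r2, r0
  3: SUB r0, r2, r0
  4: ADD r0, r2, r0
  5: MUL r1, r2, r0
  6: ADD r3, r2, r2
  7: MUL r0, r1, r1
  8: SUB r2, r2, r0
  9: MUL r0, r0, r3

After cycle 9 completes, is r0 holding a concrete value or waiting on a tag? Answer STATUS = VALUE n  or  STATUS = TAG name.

STATUS = TAG Add1

  c1: issue MUL r0<-Mul1  regs: r0:Mul1,r1:2,r2:7,r3:2
  c2: issue MUL r1<-Mul2  regs: r0:Mul1,r1:Mul2,r2:7,r3:2
  c3: issue ADD r0<-Add1  regs: r0:Add1,r1:Mul2,r2:7,r3:2
  c4: issue SUB r0<-Add2  regs: r0:Add2,r1:Mul2,r2:7,r3:2
  c5: stall  regs: r0:Add2,r1:Mul2,r2:7,r3:2
  c6: CDB Mul1=14; stall  regs: r0:Add2,r1:Mul2,r2:7,r3:2
  c7: CDB Mul2=4; stall  regs: r0:Add2,r1:4,r2:7,r3:2
  c8: stall  regs: r0:Add2,r1:4,r2:7,r3:2
  c9: CDB Add1=21; issue ADD r0<-Add1  regs: r0:Add1,r1:4,r2:7,r3:2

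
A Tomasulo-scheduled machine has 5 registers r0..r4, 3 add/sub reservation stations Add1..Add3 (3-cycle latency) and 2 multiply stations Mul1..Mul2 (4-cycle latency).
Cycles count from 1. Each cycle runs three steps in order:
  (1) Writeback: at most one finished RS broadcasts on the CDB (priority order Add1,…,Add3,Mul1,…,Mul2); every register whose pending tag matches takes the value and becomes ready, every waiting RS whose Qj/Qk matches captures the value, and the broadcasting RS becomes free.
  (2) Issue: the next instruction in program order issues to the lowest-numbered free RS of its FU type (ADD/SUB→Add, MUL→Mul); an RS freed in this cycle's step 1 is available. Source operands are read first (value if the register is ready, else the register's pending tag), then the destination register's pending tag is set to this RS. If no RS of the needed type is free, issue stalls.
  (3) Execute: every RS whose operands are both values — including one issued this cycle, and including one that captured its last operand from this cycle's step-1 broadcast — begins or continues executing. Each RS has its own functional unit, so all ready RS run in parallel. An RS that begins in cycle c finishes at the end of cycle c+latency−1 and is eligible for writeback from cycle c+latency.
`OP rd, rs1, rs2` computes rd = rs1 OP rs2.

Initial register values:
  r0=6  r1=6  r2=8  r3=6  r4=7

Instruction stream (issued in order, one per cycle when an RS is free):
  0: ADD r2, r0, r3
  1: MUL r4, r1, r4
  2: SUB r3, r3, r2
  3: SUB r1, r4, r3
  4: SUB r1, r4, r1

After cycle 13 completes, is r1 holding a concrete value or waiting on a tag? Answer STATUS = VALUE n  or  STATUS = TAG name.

STATUS = VALUE -6

  c1: issue ADD r2<-Add1  regs: r0:6,r1:6,r2:Add1,r3:6,r4:7
  c2: issue MUL r4<-Mul1  regs: r0:6,r1:6,r2:Add1,r3:6,r4:Mul1
  c3: issue SUB r3<-Add2  regs: r0:6,r1:6,r2:Add1,r3:Add2,r4:Mul1
  c4: CDB Add1=12; issue SUB r1<-Add1  regs: r0:6,r1:Add1,r2:12,r3:Add2,r4:Mul1
  c5: issue SUB r1<-Add3  regs: r0:6,r1:Add3,r2:12,r3:Add2,r4:Mul1
  c6: CDB Mul1=42  regs: r0:6,r1:Add3,r2:12,r3:Add2,r4:42
  c7: CDB Add2=-6  regs: r0:6,r1:Add3,r2:12,r3:-6,r4:42
  c8: -  regs: r0:6,r1:Add3,r2:12,r3:-6,r4:42
  c9: -  regs: r0:6,r1:Add3,r2:12,r3:-6,r4:42
  c10: CDB Add1=48  regs: r0:6,r1:Add3,r2:12,r3:-6,r4:42
  c11: -  regs: r0:6,r1:Add3,r2:12,r3:-6,r4:42
  c12: -  regs: r0:6,r1:Add3,r2:12,r3:-6,r4:42
  c13: CDB Add3=-6  regs: r0:6,r1:-6,r2:12,r3:-6,r4:42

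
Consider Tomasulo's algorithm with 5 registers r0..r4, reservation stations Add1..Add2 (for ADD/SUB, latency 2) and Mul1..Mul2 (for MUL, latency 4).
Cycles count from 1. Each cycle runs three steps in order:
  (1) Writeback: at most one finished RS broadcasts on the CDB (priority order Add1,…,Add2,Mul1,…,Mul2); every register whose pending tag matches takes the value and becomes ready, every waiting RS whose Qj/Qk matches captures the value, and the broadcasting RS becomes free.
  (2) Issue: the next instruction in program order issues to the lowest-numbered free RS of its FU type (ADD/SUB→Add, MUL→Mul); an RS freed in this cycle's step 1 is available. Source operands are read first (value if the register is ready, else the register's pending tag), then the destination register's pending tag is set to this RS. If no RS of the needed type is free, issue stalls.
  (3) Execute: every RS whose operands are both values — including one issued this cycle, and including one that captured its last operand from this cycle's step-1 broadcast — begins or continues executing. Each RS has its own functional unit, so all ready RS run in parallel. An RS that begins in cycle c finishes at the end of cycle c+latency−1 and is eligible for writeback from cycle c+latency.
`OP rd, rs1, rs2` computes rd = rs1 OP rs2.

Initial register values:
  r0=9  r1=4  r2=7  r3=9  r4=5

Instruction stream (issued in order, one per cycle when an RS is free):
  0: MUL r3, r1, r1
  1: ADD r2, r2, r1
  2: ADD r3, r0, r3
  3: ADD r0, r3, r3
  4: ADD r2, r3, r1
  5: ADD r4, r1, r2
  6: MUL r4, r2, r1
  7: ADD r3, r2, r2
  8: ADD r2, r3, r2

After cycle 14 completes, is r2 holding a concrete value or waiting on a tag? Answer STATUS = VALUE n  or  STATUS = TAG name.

c1: issue MUL r3<-Mul1 | r0:9,r1:4,r2:7,r3:Mul1,r4:5
c2: issue ADD r2<-Add1 | r0:9,r1:4,r2:Add1,r3:Mul1,r4:5
c3: issue ADD r3<-Add2 | r0:9,r1:4,r2:Add1,r3:Add2,r4:5
c4: CDB Add1=11; issue ADD r0<-Add1 | r0:Add1,r1:4,r2:11,r3:Add2,r4:5
c5: CDB Mul1=16; stall | r0:Add1,r1:4,r2:11,r3:Add2,r4:5
c6: stall | r0:Add1,r1:4,r2:11,r3:Add2,r4:5
c7: CDB Add2=25; issue ADD r2<-Add2 | r0:Add1,r1:4,r2:Add2,r3:25,r4:5
c8: stall | r0:Add1,r1:4,r2:Add2,r3:25,r4:5
c9: CDB Add1=50; issue ADD r4<-Add1 | r0:50,r1:4,r2:Add2,r3:25,r4:Add1
c10: CDB Add2=29; issue MUL r4<-Mul1 | r0:50,r1:4,r2:29,r3:25,r4:Mul1
c11: issue ADD r3<-Add2 | r0:50,r1:4,r2:29,r3:Add2,r4:Mul1
c12: CDB Add1=33; issue ADD r2<-Add1 | r0:50,r1:4,r2:Add1,r3:Add2,r4:Mul1
c13: CDB Add2=58 | r0:50,r1:4,r2:Add1,r3:58,r4:Mul1
c14: CDB Mul1=116 | r0:50,r1:4,r2:Add1,r3:58,r4:116

STATUS = TAG Add1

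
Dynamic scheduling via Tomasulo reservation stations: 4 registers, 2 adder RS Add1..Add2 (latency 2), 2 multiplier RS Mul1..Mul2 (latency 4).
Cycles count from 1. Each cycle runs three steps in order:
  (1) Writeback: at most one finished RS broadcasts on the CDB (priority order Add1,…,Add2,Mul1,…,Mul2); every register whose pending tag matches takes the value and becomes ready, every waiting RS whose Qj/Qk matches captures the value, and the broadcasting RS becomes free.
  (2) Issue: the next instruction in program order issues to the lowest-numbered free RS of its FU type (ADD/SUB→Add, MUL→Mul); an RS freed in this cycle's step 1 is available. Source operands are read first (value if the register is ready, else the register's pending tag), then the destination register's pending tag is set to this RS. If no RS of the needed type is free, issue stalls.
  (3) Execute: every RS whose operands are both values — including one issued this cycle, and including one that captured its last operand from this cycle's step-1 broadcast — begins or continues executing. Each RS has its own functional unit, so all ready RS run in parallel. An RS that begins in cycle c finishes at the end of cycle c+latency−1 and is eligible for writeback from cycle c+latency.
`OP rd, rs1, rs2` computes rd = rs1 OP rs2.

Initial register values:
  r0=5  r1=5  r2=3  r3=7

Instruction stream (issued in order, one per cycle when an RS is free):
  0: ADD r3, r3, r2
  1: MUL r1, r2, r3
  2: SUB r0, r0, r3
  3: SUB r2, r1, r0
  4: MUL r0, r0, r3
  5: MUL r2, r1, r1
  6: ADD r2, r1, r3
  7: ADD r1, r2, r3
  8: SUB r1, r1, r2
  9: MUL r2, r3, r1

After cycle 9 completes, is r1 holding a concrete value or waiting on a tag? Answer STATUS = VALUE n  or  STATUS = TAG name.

c1: issue ADD r3<-Add1 | r0:5,r1:5,r2:3,r3:Add1
c2: issue MUL r1<-Mul1 | r0:5,r1:Mul1,r2:3,r3:Add1
c3: CDB Add1=10; issue SUB r0<-Add1 | r0:Add1,r1:Mul1,r2:3,r3:10
c4: issue SUB r2<-Add2 | r0:Add1,r1:Mul1,r2:Add2,r3:10
c5: CDB Add1=-5; issue MUL r0<-Mul2 | r0:Mul2,r1:Mul1,r2:Add2,r3:10
c6: stall | r0:Mul2,r1:Mul1,r2:Add2,r3:10
c7: CDB Mul1=30; issue MUL r2<-Mul1 | r0:Mul2,r1:30,r2:Mul1,r3:10
c8: issue ADD r2<-Add1 | r0:Mul2,r1:30,r2:Add1,r3:10
c9: CDB Add2=35; issue ADD r1<-Add2 | r0:Mul2,r1:Add2,r2:Add1,r3:10

STATUS = TAG Add2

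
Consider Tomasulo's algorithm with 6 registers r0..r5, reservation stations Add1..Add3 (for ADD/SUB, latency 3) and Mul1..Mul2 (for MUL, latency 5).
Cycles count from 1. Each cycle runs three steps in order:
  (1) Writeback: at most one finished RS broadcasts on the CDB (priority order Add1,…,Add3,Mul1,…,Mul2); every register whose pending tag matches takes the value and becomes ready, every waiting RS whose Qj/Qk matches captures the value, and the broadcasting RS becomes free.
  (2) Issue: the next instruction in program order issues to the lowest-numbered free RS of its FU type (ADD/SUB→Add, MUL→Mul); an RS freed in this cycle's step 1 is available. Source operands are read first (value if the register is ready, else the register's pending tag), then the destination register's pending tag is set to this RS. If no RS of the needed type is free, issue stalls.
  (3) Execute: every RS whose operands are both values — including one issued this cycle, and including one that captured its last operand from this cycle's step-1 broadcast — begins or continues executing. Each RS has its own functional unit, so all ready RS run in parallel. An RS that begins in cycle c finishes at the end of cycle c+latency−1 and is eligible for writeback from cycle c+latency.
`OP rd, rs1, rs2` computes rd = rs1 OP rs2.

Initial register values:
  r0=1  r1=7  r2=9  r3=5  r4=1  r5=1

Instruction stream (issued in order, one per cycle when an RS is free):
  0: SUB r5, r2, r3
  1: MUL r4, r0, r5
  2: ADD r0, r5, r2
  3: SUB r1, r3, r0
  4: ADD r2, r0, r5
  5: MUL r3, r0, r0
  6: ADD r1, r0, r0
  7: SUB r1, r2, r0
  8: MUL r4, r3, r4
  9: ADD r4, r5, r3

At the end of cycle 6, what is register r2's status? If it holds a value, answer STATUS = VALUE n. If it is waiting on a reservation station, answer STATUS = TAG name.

  c1: issue SUB r5<-Add1  regs: r0:1,r1:7,r2:9,r3:5,r4:1,r5:Add1
  c2: issue MUL r4<-Mul1  regs: r0:1,r1:7,r2:9,r3:5,r4:Mul1,r5:Add1
  c3: issue ADD r0<-Add2  regs: r0:Add2,r1:7,r2:9,r3:5,r4:Mul1,r5:Add1
  c4: CDB Add1=4; issue SUB r1<-Add1  regs: r0:Add2,r1:Add1,r2:9,r3:5,r4:Mul1,r5:4
  c5: issue ADD r2<-Add3  regs: r0:Add2,r1:Add1,r2:Add3,r3:5,r4:Mul1,r5:4
  c6: issue MUL r3<-Mul2  regs: r0:Add2,r1:Add1,r2:Add3,r3:Mul2,r4:Mul1,r5:4

STATUS = TAG Add3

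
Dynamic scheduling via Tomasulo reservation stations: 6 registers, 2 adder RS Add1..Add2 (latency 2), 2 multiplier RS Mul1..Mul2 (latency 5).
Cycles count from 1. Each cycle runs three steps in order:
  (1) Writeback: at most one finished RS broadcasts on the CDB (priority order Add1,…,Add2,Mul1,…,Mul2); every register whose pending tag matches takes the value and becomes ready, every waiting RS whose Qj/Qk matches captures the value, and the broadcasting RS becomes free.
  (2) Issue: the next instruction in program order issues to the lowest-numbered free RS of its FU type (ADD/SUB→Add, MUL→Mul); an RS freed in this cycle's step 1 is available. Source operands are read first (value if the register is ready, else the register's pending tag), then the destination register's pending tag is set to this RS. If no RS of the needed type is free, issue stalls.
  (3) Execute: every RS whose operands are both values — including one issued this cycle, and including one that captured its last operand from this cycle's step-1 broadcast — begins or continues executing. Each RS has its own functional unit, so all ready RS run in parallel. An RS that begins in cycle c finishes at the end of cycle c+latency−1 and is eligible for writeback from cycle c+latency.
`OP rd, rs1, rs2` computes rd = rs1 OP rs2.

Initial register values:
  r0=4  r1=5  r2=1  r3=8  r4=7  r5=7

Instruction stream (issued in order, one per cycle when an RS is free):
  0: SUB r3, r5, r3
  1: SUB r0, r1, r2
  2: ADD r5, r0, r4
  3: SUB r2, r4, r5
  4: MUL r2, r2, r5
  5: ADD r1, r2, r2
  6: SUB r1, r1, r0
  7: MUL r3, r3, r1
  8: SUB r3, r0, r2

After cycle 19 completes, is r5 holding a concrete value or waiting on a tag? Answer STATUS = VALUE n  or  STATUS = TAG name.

c1: issue SUB r3<-Add1 | r0:4,r1:5,r2:1,r3:Add1,r4:7,r5:7
c2: issue SUB r0<-Add2 | r0:Add2,r1:5,r2:1,r3:Add1,r4:7,r5:7
c3: CDB Add1=-1; issue ADD r5<-Add1 | r0:Add2,r1:5,r2:1,r3:-1,r4:7,r5:Add1
c4: CDB Add2=4; issue SUB r2<-Add2 | r0:4,r1:5,r2:Add2,r3:-1,r4:7,r5:Add1
c5: issue MUL r2<-Mul1 | r0:4,r1:5,r2:Mul1,r3:-1,r4:7,r5:Add1
c6: CDB Add1=11; issue ADD r1<-Add1 | r0:4,r1:Add1,r2:Mul1,r3:-1,r4:7,r5:11
c7: stall | r0:4,r1:Add1,r2:Mul1,r3:-1,r4:7,r5:11
c8: CDB Add2=-4; issue SUB r1<-Add2 | r0:4,r1:Add2,r2:Mul1,r3:-1,r4:7,r5:11
c9: issue MUL r3<-Mul2 | r0:4,r1:Add2,r2:Mul1,r3:Mul2,r4:7,r5:11
c10: stall | r0:4,r1:Add2,r2:Mul1,r3:Mul2,r4:7,r5:11
c11: stall | r0:4,r1:Add2,r2:Mul1,r3:Mul2,r4:7,r5:11
c12: stall | r0:4,r1:Add2,r2:Mul1,r3:Mul2,r4:7,r5:11
c13: CDB Mul1=-44; stall | r0:4,r1:Add2,r2:-44,r3:Mul2,r4:7,r5:11
c14: stall | r0:4,r1:Add2,r2:-44,r3:Mul2,r4:7,r5:11
c15: CDB Add1=-88; issue SUB r3<-Add1 | r0:4,r1:Add2,r2:-44,r3:Add1,r4:7,r5:11
c16: - | r0:4,r1:Add2,r2:-44,r3:Add1,r4:7,r5:11
c17: CDB Add1=48 | r0:4,r1:Add2,r2:-44,r3:48,r4:7,r5:11
c18: CDB Add2=-92 | r0:4,r1:-92,r2:-44,r3:48,r4:7,r5:11
c19: - | r0:4,r1:-92,r2:-44,r3:48,r4:7,r5:11

STATUS = VALUE 11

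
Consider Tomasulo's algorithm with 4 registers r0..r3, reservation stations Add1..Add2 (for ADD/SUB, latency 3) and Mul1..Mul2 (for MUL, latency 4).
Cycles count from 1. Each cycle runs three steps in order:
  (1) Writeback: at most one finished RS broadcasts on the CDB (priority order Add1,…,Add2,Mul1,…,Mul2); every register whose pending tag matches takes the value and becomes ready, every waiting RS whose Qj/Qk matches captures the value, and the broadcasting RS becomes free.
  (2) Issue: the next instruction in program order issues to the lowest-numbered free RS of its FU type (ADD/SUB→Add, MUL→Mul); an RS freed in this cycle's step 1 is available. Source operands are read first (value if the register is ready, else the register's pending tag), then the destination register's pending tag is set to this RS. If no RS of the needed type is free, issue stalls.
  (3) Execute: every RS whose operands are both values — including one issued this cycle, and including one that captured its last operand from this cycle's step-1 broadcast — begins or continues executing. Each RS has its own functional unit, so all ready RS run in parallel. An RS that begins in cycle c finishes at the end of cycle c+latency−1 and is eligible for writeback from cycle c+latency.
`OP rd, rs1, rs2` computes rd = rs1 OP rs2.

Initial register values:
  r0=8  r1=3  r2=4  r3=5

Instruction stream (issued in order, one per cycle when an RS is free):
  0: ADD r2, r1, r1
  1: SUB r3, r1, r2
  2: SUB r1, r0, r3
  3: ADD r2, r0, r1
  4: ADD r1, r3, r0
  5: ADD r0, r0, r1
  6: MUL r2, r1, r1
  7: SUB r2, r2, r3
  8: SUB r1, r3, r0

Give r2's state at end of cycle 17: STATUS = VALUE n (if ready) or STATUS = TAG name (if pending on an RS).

STATUS = TAG Add2

c1: issue ADD r2<-Add1 | r0:8,r1:3,r2:Add1,r3:5
c2: issue SUB r3<-Add2 | r0:8,r1:3,r2:Add1,r3:Add2
c3: stall | r0:8,r1:3,r2:Add1,r3:Add2
c4: CDB Add1=6; issue SUB r1<-Add1 | r0:8,r1:Add1,r2:6,r3:Add2
c5: stall | r0:8,r1:Add1,r2:6,r3:Add2
c6: stall | r0:8,r1:Add1,r2:6,r3:Add2
c7: CDB Add2=-3; issue ADD r2<-Add2 | r0:8,r1:Add1,r2:Add2,r3:-3
c8: stall | r0:8,r1:Add1,r2:Add2,r3:-3
c9: stall | r0:8,r1:Add1,r2:Add2,r3:-3
c10: CDB Add1=11; issue ADD r1<-Add1 | r0:8,r1:Add1,r2:Add2,r3:-3
c11: stall | r0:8,r1:Add1,r2:Add2,r3:-3
c12: stall | r0:8,r1:Add1,r2:Add2,r3:-3
c13: CDB Add1=5; issue ADD r0<-Add1 | r0:Add1,r1:5,r2:Add2,r3:-3
c14: CDB Add2=19; issue MUL r2<-Mul1 | r0:Add1,r1:5,r2:Mul1,r3:-3
c15: issue SUB r2<-Add2 | r0:Add1,r1:5,r2:Add2,r3:-3
c16: CDB Add1=13; issue SUB r1<-Add1 | r0:13,r1:Add1,r2:Add2,r3:-3
c17: - | r0:13,r1:Add1,r2:Add2,r3:-3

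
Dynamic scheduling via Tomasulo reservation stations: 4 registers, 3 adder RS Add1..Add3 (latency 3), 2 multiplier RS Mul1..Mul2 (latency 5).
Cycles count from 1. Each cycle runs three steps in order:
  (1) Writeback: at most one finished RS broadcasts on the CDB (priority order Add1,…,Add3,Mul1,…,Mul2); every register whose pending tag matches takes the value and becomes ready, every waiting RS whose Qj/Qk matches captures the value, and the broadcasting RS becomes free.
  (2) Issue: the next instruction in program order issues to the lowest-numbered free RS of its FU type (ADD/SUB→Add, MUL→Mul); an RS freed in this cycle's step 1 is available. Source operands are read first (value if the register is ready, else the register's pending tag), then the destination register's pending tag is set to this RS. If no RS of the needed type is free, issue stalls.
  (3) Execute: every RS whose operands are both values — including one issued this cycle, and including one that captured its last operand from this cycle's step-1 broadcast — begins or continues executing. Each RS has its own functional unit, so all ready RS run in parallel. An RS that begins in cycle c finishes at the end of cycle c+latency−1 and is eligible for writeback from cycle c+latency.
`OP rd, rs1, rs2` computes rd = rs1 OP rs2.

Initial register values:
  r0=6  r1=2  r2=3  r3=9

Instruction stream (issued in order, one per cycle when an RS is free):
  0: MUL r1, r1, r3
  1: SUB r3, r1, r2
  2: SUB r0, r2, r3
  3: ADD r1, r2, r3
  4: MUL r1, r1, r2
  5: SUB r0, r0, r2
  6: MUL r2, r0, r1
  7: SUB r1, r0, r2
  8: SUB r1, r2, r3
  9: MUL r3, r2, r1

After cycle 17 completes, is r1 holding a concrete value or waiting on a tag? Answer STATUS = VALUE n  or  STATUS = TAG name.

c1: issue MUL r1<-Mul1 | r0:6,r1:Mul1,r2:3,r3:9
c2: issue SUB r3<-Add1 | r0:6,r1:Mul1,r2:3,r3:Add1
c3: issue SUB r0<-Add2 | r0:Add2,r1:Mul1,r2:3,r3:Add1
c4: issue ADD r1<-Add3 | r0:Add2,r1:Add3,r2:3,r3:Add1
c5: issue MUL r1<-Mul2 | r0:Add2,r1:Mul2,r2:3,r3:Add1
c6: CDB Mul1=18; stall | r0:Add2,r1:Mul2,r2:3,r3:Add1
c7: stall | r0:Add2,r1:Mul2,r2:3,r3:Add1
c8: stall | r0:Add2,r1:Mul2,r2:3,r3:Add1
c9: CDB Add1=15; issue SUB r0<-Add1 | r0:Add1,r1:Mul2,r2:3,r3:15
c10: issue MUL r2<-Mul1 | r0:Add1,r1:Mul2,r2:Mul1,r3:15
c11: stall | r0:Add1,r1:Mul2,r2:Mul1,r3:15
c12: CDB Add2=-12; issue SUB r1<-Add2 | r0:Add1,r1:Add2,r2:Mul1,r3:15
c13: CDB Add3=18; issue SUB r1<-Add3 | r0:Add1,r1:Add3,r2:Mul1,r3:15
c14: stall | r0:Add1,r1:Add3,r2:Mul1,r3:15
c15: CDB Add1=-15; stall | r0:-15,r1:Add3,r2:Mul1,r3:15
c16: stall | r0:-15,r1:Add3,r2:Mul1,r3:15
c17: stall | r0:-15,r1:Add3,r2:Mul1,r3:15

STATUS = TAG Add3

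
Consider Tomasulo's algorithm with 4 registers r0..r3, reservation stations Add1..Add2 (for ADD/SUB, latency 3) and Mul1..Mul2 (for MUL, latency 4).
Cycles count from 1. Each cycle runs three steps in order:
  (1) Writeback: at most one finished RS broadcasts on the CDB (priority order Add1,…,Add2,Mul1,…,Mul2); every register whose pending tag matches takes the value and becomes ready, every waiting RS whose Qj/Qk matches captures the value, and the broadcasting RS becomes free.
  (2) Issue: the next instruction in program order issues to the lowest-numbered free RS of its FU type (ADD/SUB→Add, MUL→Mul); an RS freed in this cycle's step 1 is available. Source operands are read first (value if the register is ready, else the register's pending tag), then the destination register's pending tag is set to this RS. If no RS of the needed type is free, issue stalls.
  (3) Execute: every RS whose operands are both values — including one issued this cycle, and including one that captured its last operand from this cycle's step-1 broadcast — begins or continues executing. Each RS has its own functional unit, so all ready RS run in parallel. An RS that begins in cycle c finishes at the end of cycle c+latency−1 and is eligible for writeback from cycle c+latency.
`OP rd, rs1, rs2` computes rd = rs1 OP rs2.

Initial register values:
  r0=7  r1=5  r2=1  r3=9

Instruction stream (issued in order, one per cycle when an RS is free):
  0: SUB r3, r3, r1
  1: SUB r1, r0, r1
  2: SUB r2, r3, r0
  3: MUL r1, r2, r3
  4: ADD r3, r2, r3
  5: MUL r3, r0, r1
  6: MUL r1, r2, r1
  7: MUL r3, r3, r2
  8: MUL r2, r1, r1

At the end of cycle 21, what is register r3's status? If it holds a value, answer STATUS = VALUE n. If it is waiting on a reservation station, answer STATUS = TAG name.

c1: issue SUB r3<-Add1 | r0:7,r1:5,r2:1,r3:Add1
c2: issue SUB r1<-Add2 | r0:7,r1:Add2,r2:1,r3:Add1
c3: stall | r0:7,r1:Add2,r2:1,r3:Add1
c4: CDB Add1=4; issue SUB r2<-Add1 | r0:7,r1:Add2,r2:Add1,r3:4
c5: CDB Add2=2; issue MUL r1<-Mul1 | r0:7,r1:Mul1,r2:Add1,r3:4
c6: issue ADD r3<-Add2 | r0:7,r1:Mul1,r2:Add1,r3:Add2
c7: CDB Add1=-3; issue MUL r3<-Mul2 | r0:7,r1:Mul1,r2:-3,r3:Mul2
c8: stall | r0:7,r1:Mul1,r2:-3,r3:Mul2
c9: stall | r0:7,r1:Mul1,r2:-3,r3:Mul2
c10: CDB Add2=1; stall | r0:7,r1:Mul1,r2:-3,r3:Mul2
c11: CDB Mul1=-12; issue MUL r1<-Mul1 | r0:7,r1:Mul1,r2:-3,r3:Mul2
c12: stall | r0:7,r1:Mul1,r2:-3,r3:Mul2
c13: stall | r0:7,r1:Mul1,r2:-3,r3:Mul2
c14: stall | r0:7,r1:Mul1,r2:-3,r3:Mul2
c15: CDB Mul1=36; issue MUL r3<-Mul1 | r0:7,r1:36,r2:-3,r3:Mul1
c16: CDB Mul2=-84; issue MUL r2<-Mul2 | r0:7,r1:36,r2:Mul2,r3:Mul1
c17: - | r0:7,r1:36,r2:Mul2,r3:Mul1
c18: - | r0:7,r1:36,r2:Mul2,r3:Mul1
c19: - | r0:7,r1:36,r2:Mul2,r3:Mul1
c20: CDB Mul1=252 | r0:7,r1:36,r2:Mul2,r3:252
c21: CDB Mul2=1296 | r0:7,r1:36,r2:1296,r3:252

STATUS = VALUE 252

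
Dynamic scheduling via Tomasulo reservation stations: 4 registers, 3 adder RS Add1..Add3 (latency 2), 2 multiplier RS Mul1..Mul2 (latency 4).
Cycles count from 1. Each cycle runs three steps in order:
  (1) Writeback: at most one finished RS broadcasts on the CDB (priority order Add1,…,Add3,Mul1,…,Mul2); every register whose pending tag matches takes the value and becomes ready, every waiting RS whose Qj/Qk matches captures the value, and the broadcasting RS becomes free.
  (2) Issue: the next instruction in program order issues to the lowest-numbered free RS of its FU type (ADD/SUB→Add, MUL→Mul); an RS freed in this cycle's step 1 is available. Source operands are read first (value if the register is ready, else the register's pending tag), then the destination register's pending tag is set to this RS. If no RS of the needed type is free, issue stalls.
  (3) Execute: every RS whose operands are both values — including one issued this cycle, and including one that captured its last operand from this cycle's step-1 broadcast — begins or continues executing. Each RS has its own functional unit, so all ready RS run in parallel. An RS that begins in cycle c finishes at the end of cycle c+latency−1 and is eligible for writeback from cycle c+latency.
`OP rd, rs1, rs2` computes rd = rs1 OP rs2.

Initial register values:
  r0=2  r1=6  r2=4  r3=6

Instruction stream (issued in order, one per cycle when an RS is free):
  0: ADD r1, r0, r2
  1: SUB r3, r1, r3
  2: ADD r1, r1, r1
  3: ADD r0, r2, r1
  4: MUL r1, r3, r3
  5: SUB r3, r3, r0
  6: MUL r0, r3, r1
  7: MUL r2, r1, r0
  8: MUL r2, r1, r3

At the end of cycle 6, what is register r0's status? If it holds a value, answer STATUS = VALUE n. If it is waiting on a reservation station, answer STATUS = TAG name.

  c1: issue ADD r1<-Add1  regs: r0:2,r1:Add1,r2:4,r3:6
  c2: issue SUB r3<-Add2  regs: r0:2,r1:Add1,r2:4,r3:Add2
  c3: CDB Add1=6; issue ADD r1<-Add1  regs: r0:2,r1:Add1,r2:4,r3:Add2
  c4: issue ADD r0<-Add3  regs: r0:Add3,r1:Add1,r2:4,r3:Add2
  c5: CDB Add1=12; issue MUL r1<-Mul1  regs: r0:Add3,r1:Mul1,r2:4,r3:Add2
  c6: CDB Add2=0; issue SUB r3<-Add1  regs: r0:Add3,r1:Mul1,r2:4,r3:Add1

STATUS = TAG Add3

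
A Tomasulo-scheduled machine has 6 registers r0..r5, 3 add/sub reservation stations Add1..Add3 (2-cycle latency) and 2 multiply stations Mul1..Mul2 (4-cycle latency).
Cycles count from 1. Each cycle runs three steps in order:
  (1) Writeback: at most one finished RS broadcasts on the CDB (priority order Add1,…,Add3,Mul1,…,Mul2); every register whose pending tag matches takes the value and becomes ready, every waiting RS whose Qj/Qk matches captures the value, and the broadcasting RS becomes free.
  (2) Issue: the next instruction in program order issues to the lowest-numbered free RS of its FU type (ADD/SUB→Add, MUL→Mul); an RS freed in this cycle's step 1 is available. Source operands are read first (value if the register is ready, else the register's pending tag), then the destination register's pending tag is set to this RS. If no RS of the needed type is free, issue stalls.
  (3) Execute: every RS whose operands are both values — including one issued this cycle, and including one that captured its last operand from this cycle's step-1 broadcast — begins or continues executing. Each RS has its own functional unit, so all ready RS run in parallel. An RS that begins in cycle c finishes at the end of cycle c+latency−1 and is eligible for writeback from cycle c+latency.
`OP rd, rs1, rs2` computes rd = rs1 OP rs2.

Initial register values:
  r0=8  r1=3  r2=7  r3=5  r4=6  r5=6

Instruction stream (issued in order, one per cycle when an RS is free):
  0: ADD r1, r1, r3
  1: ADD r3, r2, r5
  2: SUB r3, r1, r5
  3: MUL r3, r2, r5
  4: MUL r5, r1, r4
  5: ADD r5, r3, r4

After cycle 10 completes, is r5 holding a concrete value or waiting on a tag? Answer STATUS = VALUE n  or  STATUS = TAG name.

c1: issue ADD r1<-Add1 | r0:8,r1:Add1,r2:7,r3:5,r4:6,r5:6
c2: issue ADD r3<-Add2 | r0:8,r1:Add1,r2:7,r3:Add2,r4:6,r5:6
c3: CDB Add1=8; issue SUB r3<-Add1 | r0:8,r1:8,r2:7,r3:Add1,r4:6,r5:6
c4: CDB Add2=13; issue MUL r3<-Mul1 | r0:8,r1:8,r2:7,r3:Mul1,r4:6,r5:6
c5: CDB Add1=2; issue MUL r5<-Mul2 | r0:8,r1:8,r2:7,r3:Mul1,r4:6,r5:Mul2
c6: issue ADD r5<-Add1 | r0:8,r1:8,r2:7,r3:Mul1,r4:6,r5:Add1
c7: - | r0:8,r1:8,r2:7,r3:Mul1,r4:6,r5:Add1
c8: CDB Mul1=42 | r0:8,r1:8,r2:7,r3:42,r4:6,r5:Add1
c9: CDB Mul2=48 | r0:8,r1:8,r2:7,r3:42,r4:6,r5:Add1
c10: CDB Add1=48 | r0:8,r1:8,r2:7,r3:42,r4:6,r5:48

STATUS = VALUE 48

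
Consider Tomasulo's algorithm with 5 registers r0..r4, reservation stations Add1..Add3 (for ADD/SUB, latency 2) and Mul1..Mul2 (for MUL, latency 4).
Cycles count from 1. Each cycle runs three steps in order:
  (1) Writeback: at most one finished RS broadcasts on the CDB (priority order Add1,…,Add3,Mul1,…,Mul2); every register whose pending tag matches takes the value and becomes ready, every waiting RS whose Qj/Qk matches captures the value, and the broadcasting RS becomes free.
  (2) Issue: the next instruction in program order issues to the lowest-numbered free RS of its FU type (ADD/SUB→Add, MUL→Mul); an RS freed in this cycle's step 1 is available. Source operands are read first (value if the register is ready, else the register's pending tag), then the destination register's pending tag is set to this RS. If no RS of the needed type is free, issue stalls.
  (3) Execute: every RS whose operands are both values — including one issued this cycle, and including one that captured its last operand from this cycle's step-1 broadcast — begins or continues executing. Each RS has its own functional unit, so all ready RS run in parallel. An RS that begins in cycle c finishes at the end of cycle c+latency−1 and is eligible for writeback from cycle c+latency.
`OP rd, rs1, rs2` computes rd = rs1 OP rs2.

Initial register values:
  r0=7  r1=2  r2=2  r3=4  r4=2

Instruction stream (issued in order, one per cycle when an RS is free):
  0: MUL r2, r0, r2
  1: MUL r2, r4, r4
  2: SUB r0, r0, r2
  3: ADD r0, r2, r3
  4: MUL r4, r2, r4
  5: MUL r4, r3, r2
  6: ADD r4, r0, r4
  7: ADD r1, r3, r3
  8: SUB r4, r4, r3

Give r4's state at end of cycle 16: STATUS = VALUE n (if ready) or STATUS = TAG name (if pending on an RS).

STATUS = VALUE 20

  c1: issue MUL r2<-Mul1  regs: r0:7,r1:2,r2:Mul1,r3:4,r4:2
  c2: issue MUL r2<-Mul2  regs: r0:7,r1:2,r2:Mul2,r3:4,r4:2
  c3: issue SUB r0<-Add1  regs: r0:Add1,r1:2,r2:Mul2,r3:4,r4:2
  c4: issue ADD r0<-Add2  regs: r0:Add2,r1:2,r2:Mul2,r3:4,r4:2
  c5: CDB Mul1=14; issue MUL r4<-Mul1  regs: r0:Add2,r1:2,r2:Mul2,r3:4,r4:Mul1
  c6: CDB Mul2=4; issue MUL r4<-Mul2  regs: r0:Add2,r1:2,r2:4,r3:4,r4:Mul2
  c7: issue ADD r4<-Add3  regs: r0:Add2,r1:2,r2:4,r3:4,r4:Add3
  c8: CDB Add1=3; issue ADD r1<-Add1  regs: r0:Add2,r1:Add1,r2:4,r3:4,r4:Add3
  c9: CDB Add2=8; issue SUB r4<-Add2  regs: r0:8,r1:Add1,r2:4,r3:4,r4:Add2
  c10: CDB Add1=8  regs: r0:8,r1:8,r2:4,r3:4,r4:Add2
  c11: CDB Mul1=8  regs: r0:8,r1:8,r2:4,r3:4,r4:Add2
  c12: CDB Mul2=16  regs: r0:8,r1:8,r2:4,r3:4,r4:Add2
  c13: -  regs: r0:8,r1:8,r2:4,r3:4,r4:Add2
  c14: CDB Add3=24  regs: r0:8,r1:8,r2:4,r3:4,r4:Add2
  c15: -  regs: r0:8,r1:8,r2:4,r3:4,r4:Add2
  c16: CDB Add2=20  regs: r0:8,r1:8,r2:4,r3:4,r4:20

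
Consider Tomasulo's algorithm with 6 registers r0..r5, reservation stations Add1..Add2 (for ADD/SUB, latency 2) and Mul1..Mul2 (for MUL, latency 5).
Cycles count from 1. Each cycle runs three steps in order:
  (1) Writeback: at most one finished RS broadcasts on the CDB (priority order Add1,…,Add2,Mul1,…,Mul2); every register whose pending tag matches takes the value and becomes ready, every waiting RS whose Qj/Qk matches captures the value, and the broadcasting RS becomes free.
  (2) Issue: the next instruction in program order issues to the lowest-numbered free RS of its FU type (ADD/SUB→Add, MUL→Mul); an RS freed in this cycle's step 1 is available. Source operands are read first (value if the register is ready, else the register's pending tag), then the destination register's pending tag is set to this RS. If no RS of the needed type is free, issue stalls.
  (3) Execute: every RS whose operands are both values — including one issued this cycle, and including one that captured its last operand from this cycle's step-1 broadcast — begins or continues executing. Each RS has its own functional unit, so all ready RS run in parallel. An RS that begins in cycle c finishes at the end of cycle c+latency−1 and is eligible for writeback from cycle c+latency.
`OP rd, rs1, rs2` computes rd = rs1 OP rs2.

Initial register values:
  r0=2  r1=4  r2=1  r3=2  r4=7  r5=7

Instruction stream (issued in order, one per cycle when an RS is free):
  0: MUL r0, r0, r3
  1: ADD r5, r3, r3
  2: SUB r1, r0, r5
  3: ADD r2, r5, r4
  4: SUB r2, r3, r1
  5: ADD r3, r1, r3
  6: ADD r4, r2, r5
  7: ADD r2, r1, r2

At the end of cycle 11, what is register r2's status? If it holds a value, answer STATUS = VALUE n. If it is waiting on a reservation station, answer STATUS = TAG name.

c1: issue MUL r0<-Mul1 | r0:Mul1,r1:4,r2:1,r3:2,r4:7,r5:7
c2: issue ADD r5<-Add1 | r0:Mul1,r1:4,r2:1,r3:2,r4:7,r5:Add1
c3: issue SUB r1<-Add2 | r0:Mul1,r1:Add2,r2:1,r3:2,r4:7,r5:Add1
c4: CDB Add1=4; issue ADD r2<-Add1 | r0:Mul1,r1:Add2,r2:Add1,r3:2,r4:7,r5:4
c5: stall | r0:Mul1,r1:Add2,r2:Add1,r3:2,r4:7,r5:4
c6: CDB Add1=11; issue SUB r2<-Add1 | r0:Mul1,r1:Add2,r2:Add1,r3:2,r4:7,r5:4
c7: CDB Mul1=4; stall | r0:4,r1:Add2,r2:Add1,r3:2,r4:7,r5:4
c8: stall | r0:4,r1:Add2,r2:Add1,r3:2,r4:7,r5:4
c9: CDB Add2=0; issue ADD r3<-Add2 | r0:4,r1:0,r2:Add1,r3:Add2,r4:7,r5:4
c10: stall | r0:4,r1:0,r2:Add1,r3:Add2,r4:7,r5:4
c11: CDB Add1=2; issue ADD r4<-Add1 | r0:4,r1:0,r2:2,r3:Add2,r4:Add1,r5:4

STATUS = VALUE 2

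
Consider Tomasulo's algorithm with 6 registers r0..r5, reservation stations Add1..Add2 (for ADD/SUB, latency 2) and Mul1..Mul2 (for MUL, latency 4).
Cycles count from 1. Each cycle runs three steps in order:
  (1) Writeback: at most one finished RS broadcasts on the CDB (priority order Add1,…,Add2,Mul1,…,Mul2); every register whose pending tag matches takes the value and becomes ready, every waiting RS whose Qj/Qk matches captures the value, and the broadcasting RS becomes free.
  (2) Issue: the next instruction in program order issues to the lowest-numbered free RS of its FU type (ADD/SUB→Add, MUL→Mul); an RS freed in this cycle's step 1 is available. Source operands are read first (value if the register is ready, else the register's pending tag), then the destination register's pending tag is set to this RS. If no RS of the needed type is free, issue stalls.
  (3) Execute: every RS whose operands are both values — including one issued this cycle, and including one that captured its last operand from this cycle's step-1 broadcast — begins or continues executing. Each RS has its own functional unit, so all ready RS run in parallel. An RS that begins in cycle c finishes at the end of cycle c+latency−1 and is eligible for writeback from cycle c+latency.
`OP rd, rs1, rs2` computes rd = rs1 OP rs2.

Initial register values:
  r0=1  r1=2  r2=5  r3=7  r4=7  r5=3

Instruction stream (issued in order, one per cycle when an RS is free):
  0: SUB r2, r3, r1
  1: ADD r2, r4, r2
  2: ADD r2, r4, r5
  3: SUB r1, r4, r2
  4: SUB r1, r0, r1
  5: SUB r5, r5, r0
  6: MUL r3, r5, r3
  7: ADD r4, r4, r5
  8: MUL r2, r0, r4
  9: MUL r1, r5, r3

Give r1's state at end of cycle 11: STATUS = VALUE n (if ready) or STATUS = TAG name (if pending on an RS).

  c1: issue SUB r2<-Add1  regs: r0:1,r1:2,r2:Add1,r3:7,r4:7,r5:3
  c2: issue ADD r2<-Add2  regs: r0:1,r1:2,r2:Add2,r3:7,r4:7,r5:3
  c3: CDB Add1=5; issue ADD r2<-Add1  regs: r0:1,r1:2,r2:Add1,r3:7,r4:7,r5:3
  c4: stall  regs: r0:1,r1:2,r2:Add1,r3:7,r4:7,r5:3
  c5: CDB Add1=10; issue SUB r1<-Add1  regs: r0:1,r1:Add1,r2:10,r3:7,r4:7,r5:3
  c6: CDB Add2=12; issue SUB r1<-Add2  regs: r0:1,r1:Add2,r2:10,r3:7,r4:7,r5:3
  c7: CDB Add1=-3; issue SUB r5<-Add1  regs: r0:1,r1:Add2,r2:10,r3:7,r4:7,r5:Add1
  c8: issue MUL r3<-Mul1  regs: r0:1,r1:Add2,r2:10,r3:Mul1,r4:7,r5:Add1
  c9: CDB Add1=2; issue ADD r4<-Add1  regs: r0:1,r1:Add2,r2:10,r3:Mul1,r4:Add1,r5:2
  c10: CDB Add2=4; issue MUL r2<-Mul2  regs: r0:1,r1:4,r2:Mul2,r3:Mul1,r4:Add1,r5:2
  c11: CDB Add1=9; stall  regs: r0:1,r1:4,r2:Mul2,r3:Mul1,r4:9,r5:2

STATUS = VALUE 4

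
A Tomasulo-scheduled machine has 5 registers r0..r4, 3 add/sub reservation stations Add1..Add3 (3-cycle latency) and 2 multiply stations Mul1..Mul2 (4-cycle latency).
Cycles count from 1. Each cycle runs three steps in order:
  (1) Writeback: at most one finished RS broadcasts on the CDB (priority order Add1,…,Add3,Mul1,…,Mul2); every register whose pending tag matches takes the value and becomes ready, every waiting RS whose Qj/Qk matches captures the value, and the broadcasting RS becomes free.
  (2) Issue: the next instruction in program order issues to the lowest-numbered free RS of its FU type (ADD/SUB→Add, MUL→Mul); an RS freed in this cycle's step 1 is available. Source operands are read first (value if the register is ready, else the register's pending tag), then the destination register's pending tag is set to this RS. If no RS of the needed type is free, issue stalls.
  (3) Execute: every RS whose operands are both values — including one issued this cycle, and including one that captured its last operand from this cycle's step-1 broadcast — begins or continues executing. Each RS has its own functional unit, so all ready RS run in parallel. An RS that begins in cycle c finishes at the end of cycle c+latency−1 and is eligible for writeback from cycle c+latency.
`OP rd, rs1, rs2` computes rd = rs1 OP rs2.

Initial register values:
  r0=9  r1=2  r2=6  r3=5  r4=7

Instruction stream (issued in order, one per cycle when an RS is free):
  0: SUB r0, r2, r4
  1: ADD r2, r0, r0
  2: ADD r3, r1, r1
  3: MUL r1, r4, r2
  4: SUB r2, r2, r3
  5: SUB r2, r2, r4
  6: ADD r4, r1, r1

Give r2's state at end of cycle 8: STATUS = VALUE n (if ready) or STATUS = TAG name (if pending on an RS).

STATUS = TAG Add3

c1: issue SUB r0<-Add1 | r0:Add1,r1:2,r2:6,r3:5,r4:7
c2: issue ADD r2<-Add2 | r0:Add1,r1:2,r2:Add2,r3:5,r4:7
c3: issue ADD r3<-Add3 | r0:Add1,r1:2,r2:Add2,r3:Add3,r4:7
c4: CDB Add1=-1; issue MUL r1<-Mul1 | r0:-1,r1:Mul1,r2:Add2,r3:Add3,r4:7
c5: issue SUB r2<-Add1 | r0:-1,r1:Mul1,r2:Add1,r3:Add3,r4:7
c6: CDB Add3=4; issue SUB r2<-Add3 | r0:-1,r1:Mul1,r2:Add3,r3:4,r4:7
c7: CDB Add2=-2; issue ADD r4<-Add2 | r0:-1,r1:Mul1,r2:Add3,r3:4,r4:Add2
c8: - | r0:-1,r1:Mul1,r2:Add3,r3:4,r4:Add2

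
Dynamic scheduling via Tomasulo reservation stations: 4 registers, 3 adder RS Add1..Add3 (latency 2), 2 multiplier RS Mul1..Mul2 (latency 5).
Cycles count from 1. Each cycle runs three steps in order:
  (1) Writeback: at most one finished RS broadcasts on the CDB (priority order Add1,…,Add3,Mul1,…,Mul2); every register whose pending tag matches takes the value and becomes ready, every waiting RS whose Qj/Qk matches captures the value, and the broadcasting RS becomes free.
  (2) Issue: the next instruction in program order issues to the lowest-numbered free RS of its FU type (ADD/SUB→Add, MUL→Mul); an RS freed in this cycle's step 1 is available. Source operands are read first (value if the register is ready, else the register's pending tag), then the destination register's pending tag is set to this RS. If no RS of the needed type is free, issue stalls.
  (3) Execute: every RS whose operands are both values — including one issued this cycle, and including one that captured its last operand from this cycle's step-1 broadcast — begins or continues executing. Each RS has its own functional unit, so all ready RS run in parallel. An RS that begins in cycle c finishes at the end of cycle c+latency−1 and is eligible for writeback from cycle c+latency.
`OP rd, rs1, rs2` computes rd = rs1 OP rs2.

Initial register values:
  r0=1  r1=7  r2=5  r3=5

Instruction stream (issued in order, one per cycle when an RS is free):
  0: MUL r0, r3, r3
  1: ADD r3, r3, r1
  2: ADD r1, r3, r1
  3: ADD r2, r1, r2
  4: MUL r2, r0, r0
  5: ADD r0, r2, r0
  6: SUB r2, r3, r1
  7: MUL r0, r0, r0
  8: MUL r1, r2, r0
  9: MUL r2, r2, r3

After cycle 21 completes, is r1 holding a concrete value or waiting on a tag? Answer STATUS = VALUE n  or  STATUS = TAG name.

STATUS = TAG Mul2

  c1: issue MUL r0<-Mul1  regs: r0:Mul1,r1:7,r2:5,r3:5
  c2: issue ADD r3<-Add1  regs: r0:Mul1,r1:7,r2:5,r3:Add1
  c3: issue ADD r1<-Add2  regs: r0:Mul1,r1:Add2,r2:5,r3:Add1
  c4: CDB Add1=12; issue ADD r2<-Add1  regs: r0:Mul1,r1:Add2,r2:Add1,r3:12
  c5: issue MUL r2<-Mul2  regs: r0:Mul1,r1:Add2,r2:Mul2,r3:12
  c6: CDB Add2=19; issue ADD r0<-Add2  regs: r0:Add2,r1:19,r2:Mul2,r3:12
  c7: CDB Mul1=25; issue SUB r2<-Add3  regs: r0:Add2,r1:19,r2:Add3,r3:12
  c8: CDB Add1=24; issue MUL r0<-Mul1  regs: r0:Mul1,r1:19,r2:Add3,r3:12
  c9: CDB Add3=-7; stall  regs: r0:Mul1,r1:19,r2:-7,r3:12
  c10: stall  regs: r0:Mul1,r1:19,r2:-7,r3:12
  c11: stall  regs: r0:Mul1,r1:19,r2:-7,r3:12
  c12: CDB Mul2=625; issue MUL r1<-Mul2  regs: r0:Mul1,r1:Mul2,r2:-7,r3:12
  c13: stall  regs: r0:Mul1,r1:Mul2,r2:-7,r3:12
  c14: CDB Add2=650; stall  regs: r0:Mul1,r1:Mul2,r2:-7,r3:12
  c15: stall  regs: r0:Mul1,r1:Mul2,r2:-7,r3:12
  c16: stall  regs: r0:Mul1,r1:Mul2,r2:-7,r3:12
  c17: stall  regs: r0:Mul1,r1:Mul2,r2:-7,r3:12
  c18: stall  regs: r0:Mul1,r1:Mul2,r2:-7,r3:12
  c19: CDB Mul1=422500; issue MUL r2<-Mul1  regs: r0:422500,r1:Mul2,r2:Mul1,r3:12
  c20: -  regs: r0:422500,r1:Mul2,r2:Mul1,r3:12
  c21: -  regs: r0:422500,r1:Mul2,r2:Mul1,r3:12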